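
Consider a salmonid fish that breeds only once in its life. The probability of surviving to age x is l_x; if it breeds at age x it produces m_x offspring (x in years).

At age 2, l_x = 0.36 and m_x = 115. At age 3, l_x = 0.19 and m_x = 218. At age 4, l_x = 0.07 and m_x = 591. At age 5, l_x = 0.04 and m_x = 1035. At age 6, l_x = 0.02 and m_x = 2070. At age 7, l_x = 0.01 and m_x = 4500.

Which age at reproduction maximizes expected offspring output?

7

Expected offspring if breeding at age x = l_x × m_x:
  age 2: 0.36 × 115 = 41.400
  age 3: 0.19 × 218 = 41.420
  age 4: 0.07 × 591 = 41.370
  age 5: 0.04 × 1035 = 41.400
  age 6: 0.02 × 2070 = 41.400
  age 7: 0.01 × 4500 = 45.000
Maximum at age 7 (45.000).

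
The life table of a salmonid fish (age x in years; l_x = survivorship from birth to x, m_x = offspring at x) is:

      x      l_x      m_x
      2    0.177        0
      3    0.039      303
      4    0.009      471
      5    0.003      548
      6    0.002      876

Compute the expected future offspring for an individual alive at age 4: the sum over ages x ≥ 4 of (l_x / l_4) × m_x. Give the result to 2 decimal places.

l_4 = 0.009. Conditional survival from age 4 to x is l_x / l_4.
  x=4: (0.009/0.009) × 471 = 471.0000
  x=5: (0.003/0.009) × 548 = 182.6667
  x=6: (0.002/0.009) × 876 = 194.6667
Sum = 471.0000 + 182.6667 + 194.6667 = 848.3333

848.33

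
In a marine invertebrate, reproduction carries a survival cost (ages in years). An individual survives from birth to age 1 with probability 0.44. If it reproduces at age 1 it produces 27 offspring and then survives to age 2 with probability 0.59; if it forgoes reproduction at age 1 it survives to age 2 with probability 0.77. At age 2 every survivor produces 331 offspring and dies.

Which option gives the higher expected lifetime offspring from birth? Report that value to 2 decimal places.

112.14

breed at age 1: R₀ = 0.44 × (27 + 0.59 × 331) = 0.44 × 222.2900 = 97.8076
delay to age 2: R₀ = 0.44 × (0.77 × 331) = 0.44 × 254.8700 = 112.1428
Higher: delay to age 2 (112.1428).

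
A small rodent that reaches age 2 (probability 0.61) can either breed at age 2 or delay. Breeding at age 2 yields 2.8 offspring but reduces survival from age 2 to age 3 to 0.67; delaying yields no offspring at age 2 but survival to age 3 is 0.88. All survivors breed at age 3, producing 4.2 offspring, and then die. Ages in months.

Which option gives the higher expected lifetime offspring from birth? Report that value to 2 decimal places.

3.42

breed at age 2: R₀ = 0.61 × (2.8 + 0.67 × 4.2) = 0.61 × 5.6140 = 3.4245
delay to age 3: R₀ = 0.61 × (0.88 × 4.2) = 0.61 × 3.6960 = 2.2546
Higher: breed at age 2 (3.4245).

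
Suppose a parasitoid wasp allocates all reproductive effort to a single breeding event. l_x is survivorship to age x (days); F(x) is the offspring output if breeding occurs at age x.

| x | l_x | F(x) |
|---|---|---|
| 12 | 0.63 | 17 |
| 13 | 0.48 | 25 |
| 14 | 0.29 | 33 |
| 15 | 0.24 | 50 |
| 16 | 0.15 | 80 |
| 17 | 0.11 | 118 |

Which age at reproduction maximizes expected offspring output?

17

Expected offspring if breeding at age x = l_x × F(x):
  age 12: 0.63 × 17 = 10.710
  age 13: 0.48 × 25 = 12.000
  age 14: 0.29 × 33 = 9.570
  age 15: 0.24 × 50 = 12.000
  age 16: 0.15 × 80 = 12.000
  age 17: 0.11 × 118 = 12.980
Maximum at age 17 (12.980).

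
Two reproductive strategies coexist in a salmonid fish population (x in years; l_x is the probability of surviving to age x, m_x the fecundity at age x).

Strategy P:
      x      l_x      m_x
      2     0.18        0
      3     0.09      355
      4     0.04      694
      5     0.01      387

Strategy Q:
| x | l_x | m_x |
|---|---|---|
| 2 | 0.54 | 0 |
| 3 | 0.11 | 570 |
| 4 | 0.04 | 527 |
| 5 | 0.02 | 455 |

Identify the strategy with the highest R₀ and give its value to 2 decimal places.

Strategy P: R₀ = 0.18×0 + 0.09×355 + 0.04×694 + 0.01×387 = 63.5800
Strategy Q: R₀ = 0.54×0 + 0.11×570 + 0.04×527 + 0.02×455 = 92.8800
Highest R₀: strategy Q with 92.8800.

92.88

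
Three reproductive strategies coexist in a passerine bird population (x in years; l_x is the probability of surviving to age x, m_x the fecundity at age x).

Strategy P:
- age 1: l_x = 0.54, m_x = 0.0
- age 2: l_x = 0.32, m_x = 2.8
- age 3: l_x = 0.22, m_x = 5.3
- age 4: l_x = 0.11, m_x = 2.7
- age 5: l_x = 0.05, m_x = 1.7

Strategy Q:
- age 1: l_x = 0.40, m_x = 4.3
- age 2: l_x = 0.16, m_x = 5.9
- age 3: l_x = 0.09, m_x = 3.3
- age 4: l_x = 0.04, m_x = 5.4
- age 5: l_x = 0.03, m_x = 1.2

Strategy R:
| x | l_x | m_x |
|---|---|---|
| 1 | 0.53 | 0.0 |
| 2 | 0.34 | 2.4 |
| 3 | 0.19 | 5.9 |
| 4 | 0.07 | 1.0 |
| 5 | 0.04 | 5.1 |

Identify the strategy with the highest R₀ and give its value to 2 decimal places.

Strategy P: R₀ = 0.54×0.0 + 0.32×2.8 + 0.22×5.3 + 0.11×2.7 + 0.05×1.7 = 2.4440
Strategy Q: R₀ = 0.40×4.3 + 0.16×5.9 + 0.09×3.3 + 0.04×5.4 + 0.03×1.2 = 3.2130
Strategy R: R₀ = 0.53×0.0 + 0.34×2.4 + 0.19×5.9 + 0.07×1.0 + 0.04×5.1 = 2.2110
Highest R₀: strategy Q with 3.2130.

3.21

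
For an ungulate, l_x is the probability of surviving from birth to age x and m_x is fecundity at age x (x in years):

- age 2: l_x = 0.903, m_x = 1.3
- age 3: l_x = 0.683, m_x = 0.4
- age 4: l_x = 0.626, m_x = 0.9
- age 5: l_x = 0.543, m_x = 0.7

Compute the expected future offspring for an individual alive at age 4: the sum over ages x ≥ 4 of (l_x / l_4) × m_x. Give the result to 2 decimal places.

1.51

l_4 = 0.626. Conditional survival from age 4 to x is l_x / l_4.
  x=4: (0.626/0.626) × 0.9 = 0.9000
  x=5: (0.543/0.626) × 0.7 = 0.6072
Sum = 0.9000 + 0.6072 = 1.5072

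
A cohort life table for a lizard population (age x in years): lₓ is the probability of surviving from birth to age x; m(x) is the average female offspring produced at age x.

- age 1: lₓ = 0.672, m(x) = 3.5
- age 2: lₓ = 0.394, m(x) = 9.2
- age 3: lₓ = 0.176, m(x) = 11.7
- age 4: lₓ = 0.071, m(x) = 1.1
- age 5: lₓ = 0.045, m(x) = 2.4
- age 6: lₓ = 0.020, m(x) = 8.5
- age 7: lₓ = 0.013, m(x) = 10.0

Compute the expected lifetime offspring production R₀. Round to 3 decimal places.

R₀ = Σ lₓ m(x):
  age 1: 0.672 × 3.5 = 2.3520
  age 2: 0.394 × 9.2 = 3.6248
  age 3: 0.176 × 11.7 = 2.0592
  age 4: 0.071 × 1.1 = 0.0781
  age 5: 0.045 × 2.4 = 0.1080
  age 6: 0.020 × 8.5 = 0.1700
  age 7: 0.013 × 10.0 = 0.1300
R₀ = 2.3520 + 3.6248 + 2.0592 + 0.0781 + 0.1080 + 0.1700 + 0.1300 = 8.5221

8.522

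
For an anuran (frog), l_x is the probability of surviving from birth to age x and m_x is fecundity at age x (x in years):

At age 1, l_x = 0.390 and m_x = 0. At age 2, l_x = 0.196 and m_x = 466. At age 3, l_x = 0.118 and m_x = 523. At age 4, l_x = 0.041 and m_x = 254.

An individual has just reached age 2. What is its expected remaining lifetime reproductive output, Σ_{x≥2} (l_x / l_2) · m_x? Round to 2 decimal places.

834.00

l_2 = 0.196. Conditional survival from age 2 to x is l_x / l_2.
  x=2: (0.196/0.196) × 466 = 466.0000
  x=3: (0.118/0.196) × 523 = 314.8673
  x=4: (0.041/0.196) × 254 = 53.1327
Sum = 466.0000 + 314.8673 + 53.1327 = 834.0000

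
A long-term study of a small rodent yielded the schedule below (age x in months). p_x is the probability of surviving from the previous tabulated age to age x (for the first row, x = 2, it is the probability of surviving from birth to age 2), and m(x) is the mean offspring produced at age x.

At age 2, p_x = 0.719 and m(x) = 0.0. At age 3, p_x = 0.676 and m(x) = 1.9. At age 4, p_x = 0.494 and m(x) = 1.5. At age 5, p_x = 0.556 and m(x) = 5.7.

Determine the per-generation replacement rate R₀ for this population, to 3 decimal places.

Survivorship from birth: l_x = p_2·p_3·…·p_x.
  l_2 = 0.71900
  l_3 = 0.48604
  l_4 = 0.24011
  l_5 = 0.13350
R₀ = Σ l_x m(x):
  age 2: 0.71900 × 0.0 = 0.0000
  age 3: 0.48604 × 1.9 = 0.9235
  age 4: 0.24011 × 1.5 = 0.3602
  age 5: 0.13350 × 5.7 = 0.7610
R₀ = 0.0000 + 0.9235 + 0.3602 + 0.7610 = 2.0446

2.045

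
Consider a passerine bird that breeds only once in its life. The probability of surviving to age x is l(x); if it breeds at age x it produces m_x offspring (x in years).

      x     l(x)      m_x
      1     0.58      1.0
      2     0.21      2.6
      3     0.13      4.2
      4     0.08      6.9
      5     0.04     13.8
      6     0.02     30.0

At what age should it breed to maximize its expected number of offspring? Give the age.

Expected offspring if breeding at age x = l(x) × m_x:
  age 1: 0.58 × 1.0 = 0.580
  age 2: 0.21 × 2.6 = 0.546
  age 3: 0.13 × 4.2 = 0.546
  age 4: 0.08 × 6.9 = 0.552
  age 5: 0.04 × 13.8 = 0.552
  age 6: 0.02 × 30.0 = 0.600
Maximum at age 6 (0.600).

6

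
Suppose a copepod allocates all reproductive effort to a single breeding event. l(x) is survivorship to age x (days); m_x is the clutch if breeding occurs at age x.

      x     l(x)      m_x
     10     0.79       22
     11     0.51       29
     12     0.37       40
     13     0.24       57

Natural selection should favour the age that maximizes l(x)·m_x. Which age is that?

10

Expected offspring if breeding at age x = l(x) × m_x:
  age 10: 0.79 × 22 = 17.380
  age 11: 0.51 × 29 = 14.790
  age 12: 0.37 × 40 = 14.800
  age 13: 0.24 × 57 = 13.680
Maximum at age 10 (17.380).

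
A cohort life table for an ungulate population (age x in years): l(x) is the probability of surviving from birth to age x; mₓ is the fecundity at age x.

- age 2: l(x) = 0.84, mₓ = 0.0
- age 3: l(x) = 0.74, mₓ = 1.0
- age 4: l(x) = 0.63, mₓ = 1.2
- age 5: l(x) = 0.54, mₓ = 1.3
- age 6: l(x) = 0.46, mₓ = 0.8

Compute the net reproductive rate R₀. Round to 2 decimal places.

R₀ = Σ l(x) mₓ:
  age 2: 0.84 × 0.0 = 0.0000
  age 3: 0.74 × 1.0 = 0.7400
  age 4: 0.63 × 1.2 = 0.7560
  age 5: 0.54 × 1.3 = 0.7020
  age 6: 0.46 × 0.8 = 0.3680
R₀ = 0.0000 + 0.7400 + 0.7560 + 0.7020 + 0.3680 = 2.5660

2.57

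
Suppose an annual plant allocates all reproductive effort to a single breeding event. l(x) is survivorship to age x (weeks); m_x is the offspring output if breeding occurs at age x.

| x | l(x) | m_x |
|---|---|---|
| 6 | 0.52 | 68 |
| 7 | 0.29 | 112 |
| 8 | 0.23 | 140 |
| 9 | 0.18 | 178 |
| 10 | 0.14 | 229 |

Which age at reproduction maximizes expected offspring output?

6

Expected offspring if breeding at age x = l(x) × m_x:
  age 6: 0.52 × 68 = 35.360
  age 7: 0.29 × 112 = 32.480
  age 8: 0.23 × 140 = 32.200
  age 9: 0.18 × 178 = 32.040
  age 10: 0.14 × 229 = 32.060
Maximum at age 6 (35.360).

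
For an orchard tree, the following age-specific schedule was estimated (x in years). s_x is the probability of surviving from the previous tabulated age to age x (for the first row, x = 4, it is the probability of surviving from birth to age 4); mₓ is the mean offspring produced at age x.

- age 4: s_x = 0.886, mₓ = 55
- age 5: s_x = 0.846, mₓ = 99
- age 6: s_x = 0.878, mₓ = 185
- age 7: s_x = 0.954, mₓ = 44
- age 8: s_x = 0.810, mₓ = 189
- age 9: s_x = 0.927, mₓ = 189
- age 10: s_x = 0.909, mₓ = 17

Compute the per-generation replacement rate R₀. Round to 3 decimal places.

Survivorship from birth: l_x = s_4·s_5·…·s_x.
  l_4 = 0.88600
  l_5 = 0.74956
  l_6 = 0.65811
  l_7 = 0.62784
  l_8 = 0.50855
  l_9 = 0.47142
  l_10 = 0.42852
R₀ = Σ l_x mₓ:
  age 4: 0.88600 × 55 = 48.7300
  age 5: 0.74956 × 99 = 74.2064
  age 6: 0.65811 × 185 = 121.7503
  age 7: 0.62784 × 44 = 27.6250
  age 8: 0.50855 × 189 = 96.1159
  age 9: 0.47142 × 189 = 89.0984
  age 10: 0.42852 × 17 = 7.2848
R₀ = 48.7300 + 74.2064 + 121.7503 + 27.6250 + 96.1159 + 89.0984 + 7.2848 = 464.8109

464.811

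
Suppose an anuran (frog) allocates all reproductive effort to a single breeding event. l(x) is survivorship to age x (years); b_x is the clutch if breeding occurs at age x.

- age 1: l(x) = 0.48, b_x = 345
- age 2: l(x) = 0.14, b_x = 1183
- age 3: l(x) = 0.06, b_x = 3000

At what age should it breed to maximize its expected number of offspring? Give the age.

3

Expected offspring if breeding at age x = l(x) × b_x:
  age 1: 0.48 × 345 = 165.600
  age 2: 0.14 × 1183 = 165.620
  age 3: 0.06 × 3000 = 180.000
Maximum at age 3 (180.000).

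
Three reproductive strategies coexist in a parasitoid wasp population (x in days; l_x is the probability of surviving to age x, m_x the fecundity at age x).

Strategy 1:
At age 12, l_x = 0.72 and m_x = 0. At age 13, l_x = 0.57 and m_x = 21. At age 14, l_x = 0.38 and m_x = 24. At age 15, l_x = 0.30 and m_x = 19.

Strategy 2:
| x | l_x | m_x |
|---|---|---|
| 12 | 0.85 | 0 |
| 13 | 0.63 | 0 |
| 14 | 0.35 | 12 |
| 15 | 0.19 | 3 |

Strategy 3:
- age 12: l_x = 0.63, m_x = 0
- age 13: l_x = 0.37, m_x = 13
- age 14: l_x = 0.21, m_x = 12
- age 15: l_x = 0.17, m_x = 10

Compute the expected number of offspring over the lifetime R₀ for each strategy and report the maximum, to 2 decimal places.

26.79

Strategy 1: R₀ = 0.72×0 + 0.57×21 + 0.38×24 + 0.30×19 = 26.7900
Strategy 2: R₀ = 0.85×0 + 0.63×0 + 0.35×12 + 0.19×3 = 4.7700
Strategy 3: R₀ = 0.63×0 + 0.37×13 + 0.21×12 + 0.17×10 = 9.0300
Highest R₀: strategy 1 with 26.7900.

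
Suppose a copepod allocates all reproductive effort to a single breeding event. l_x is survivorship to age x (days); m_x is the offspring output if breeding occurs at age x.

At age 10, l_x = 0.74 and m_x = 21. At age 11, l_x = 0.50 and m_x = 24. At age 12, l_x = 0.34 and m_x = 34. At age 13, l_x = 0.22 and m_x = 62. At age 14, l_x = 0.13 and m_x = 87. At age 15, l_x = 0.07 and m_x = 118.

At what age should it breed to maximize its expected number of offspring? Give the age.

Expected offspring if breeding at age x = l_x × m_x:
  age 10: 0.74 × 21 = 15.540
  age 11: 0.50 × 24 = 12.000
  age 12: 0.34 × 34 = 11.560
  age 13: 0.22 × 62 = 13.640
  age 14: 0.13 × 87 = 11.310
  age 15: 0.07 × 118 = 8.260
Maximum at age 10 (15.540).

10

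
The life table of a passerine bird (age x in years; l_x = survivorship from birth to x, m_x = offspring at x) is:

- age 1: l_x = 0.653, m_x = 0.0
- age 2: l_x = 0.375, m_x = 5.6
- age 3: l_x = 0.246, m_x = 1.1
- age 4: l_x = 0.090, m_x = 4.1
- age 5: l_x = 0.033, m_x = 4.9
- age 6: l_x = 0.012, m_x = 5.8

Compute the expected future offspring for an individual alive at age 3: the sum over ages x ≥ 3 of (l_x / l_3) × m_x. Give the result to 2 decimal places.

l_3 = 0.246. Conditional survival from age 3 to x is l_x / l_3.
  x=3: (0.246/0.246) × 1.1 = 1.1000
  x=4: (0.090/0.246) × 4.1 = 1.5000
  x=5: (0.033/0.246) × 4.9 = 0.6573
  x=6: (0.012/0.246) × 5.8 = 0.2829
Sum = 1.1000 + 1.5000 + 0.6573 + 0.2829 = 3.5402

3.54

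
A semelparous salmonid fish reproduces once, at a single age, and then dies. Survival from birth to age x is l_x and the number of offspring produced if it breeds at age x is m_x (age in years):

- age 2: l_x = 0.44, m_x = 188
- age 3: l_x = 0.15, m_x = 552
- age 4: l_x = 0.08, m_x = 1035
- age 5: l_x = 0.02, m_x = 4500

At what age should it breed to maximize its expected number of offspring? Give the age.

5

Expected offspring if breeding at age x = l_x × m_x:
  age 2: 0.44 × 188 = 82.720
  age 3: 0.15 × 552 = 82.800
  age 4: 0.08 × 1035 = 82.800
  age 5: 0.02 × 4500 = 90.000
Maximum at age 5 (90.000).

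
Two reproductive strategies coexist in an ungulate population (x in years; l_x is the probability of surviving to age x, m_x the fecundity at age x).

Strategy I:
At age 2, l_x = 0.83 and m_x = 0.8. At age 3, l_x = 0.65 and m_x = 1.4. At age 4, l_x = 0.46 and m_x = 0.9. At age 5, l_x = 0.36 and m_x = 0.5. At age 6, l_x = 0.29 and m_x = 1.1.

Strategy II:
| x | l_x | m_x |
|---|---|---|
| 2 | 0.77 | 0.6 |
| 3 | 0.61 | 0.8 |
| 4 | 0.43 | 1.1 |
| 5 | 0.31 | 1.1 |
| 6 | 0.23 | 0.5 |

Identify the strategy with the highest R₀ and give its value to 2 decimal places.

Strategy I: R₀ = 0.83×0.8 + 0.65×1.4 + 0.46×0.9 + 0.36×0.5 + 0.29×1.1 = 2.4870
Strategy II: R₀ = 0.77×0.6 + 0.61×0.8 + 0.43×1.1 + 0.31×1.1 + 0.23×0.5 = 1.8790
Highest R₀: strategy I with 2.4870.

2.49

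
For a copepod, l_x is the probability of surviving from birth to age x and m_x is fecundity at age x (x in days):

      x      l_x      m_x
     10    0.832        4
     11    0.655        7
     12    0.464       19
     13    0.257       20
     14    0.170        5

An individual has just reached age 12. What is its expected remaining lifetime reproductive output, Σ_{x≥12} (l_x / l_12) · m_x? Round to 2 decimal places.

l_12 = 0.464. Conditional survival from age 12 to x is l_x / l_12.
  x=12: (0.464/0.464) × 19 = 19.0000
  x=13: (0.257/0.464) × 20 = 11.0776
  x=14: (0.170/0.464) × 5 = 1.8319
Sum = 19.0000 + 11.0776 + 1.8319 = 31.9095

31.91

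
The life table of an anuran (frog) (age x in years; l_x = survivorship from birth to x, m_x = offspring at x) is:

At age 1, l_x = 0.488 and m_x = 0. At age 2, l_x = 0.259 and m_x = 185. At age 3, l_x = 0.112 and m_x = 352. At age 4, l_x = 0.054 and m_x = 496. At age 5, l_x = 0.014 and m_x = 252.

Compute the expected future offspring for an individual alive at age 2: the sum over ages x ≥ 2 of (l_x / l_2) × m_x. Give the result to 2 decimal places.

454.25

l_2 = 0.259. Conditional survival from age 2 to x is l_x / l_2.
  x=2: (0.259/0.259) × 185 = 185.0000
  x=3: (0.112/0.259) × 352 = 152.2162
  x=4: (0.054/0.259) × 496 = 103.4131
  x=5: (0.014/0.259) × 252 = 13.6216
Sum = 185.0000 + 152.2162 + 103.4131 + 13.6216 = 454.2510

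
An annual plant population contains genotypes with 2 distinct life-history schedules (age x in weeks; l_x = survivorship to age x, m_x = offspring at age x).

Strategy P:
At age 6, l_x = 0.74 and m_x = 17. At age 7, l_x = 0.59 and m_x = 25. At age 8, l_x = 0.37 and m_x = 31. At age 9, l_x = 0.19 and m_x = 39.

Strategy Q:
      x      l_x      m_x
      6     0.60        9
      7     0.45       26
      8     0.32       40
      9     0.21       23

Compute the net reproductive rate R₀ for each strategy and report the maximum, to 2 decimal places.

46.21

Strategy P: R₀ = 0.74×17 + 0.59×25 + 0.37×31 + 0.19×39 = 46.2100
Strategy Q: R₀ = 0.60×9 + 0.45×26 + 0.32×40 + 0.21×23 = 34.7300
Highest R₀: strategy P with 46.2100.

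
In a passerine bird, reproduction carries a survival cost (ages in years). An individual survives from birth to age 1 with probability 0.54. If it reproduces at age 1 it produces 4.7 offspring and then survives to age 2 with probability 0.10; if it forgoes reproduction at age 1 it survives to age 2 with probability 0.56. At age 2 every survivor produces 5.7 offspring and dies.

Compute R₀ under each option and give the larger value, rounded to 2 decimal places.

2.85

breed at age 1: R₀ = 0.54 × (4.7 + 0.10 × 5.7) = 0.54 × 5.2700 = 2.8458
delay to age 2: R₀ = 0.54 × (0.56 × 5.7) = 0.54 × 3.1920 = 1.7237
Higher: breed at age 1 (2.8458).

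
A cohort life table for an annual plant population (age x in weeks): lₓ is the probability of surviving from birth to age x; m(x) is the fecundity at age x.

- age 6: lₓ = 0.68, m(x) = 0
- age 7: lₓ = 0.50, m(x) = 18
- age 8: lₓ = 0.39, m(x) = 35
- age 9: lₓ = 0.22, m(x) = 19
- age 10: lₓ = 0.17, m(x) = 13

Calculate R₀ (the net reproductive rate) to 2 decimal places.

29.04

R₀ = Σ lₓ m(x):
  age 6: 0.68 × 0 = 0.0000
  age 7: 0.50 × 18 = 9.0000
  age 8: 0.39 × 35 = 13.6500
  age 9: 0.22 × 19 = 4.1800
  age 10: 0.17 × 13 = 2.2100
R₀ = 0.0000 + 9.0000 + 13.6500 + 4.1800 + 2.2100 = 29.0400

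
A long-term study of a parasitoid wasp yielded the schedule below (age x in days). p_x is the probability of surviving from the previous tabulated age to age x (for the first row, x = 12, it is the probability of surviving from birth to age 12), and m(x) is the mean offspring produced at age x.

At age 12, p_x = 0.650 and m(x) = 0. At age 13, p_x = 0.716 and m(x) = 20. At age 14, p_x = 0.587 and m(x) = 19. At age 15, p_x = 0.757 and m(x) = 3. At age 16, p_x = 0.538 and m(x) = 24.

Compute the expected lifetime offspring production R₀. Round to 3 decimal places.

17.789

Survivorship from birth: l_x = p_12·p_13·…·p_x.
  l_12 = 0.65000
  l_13 = 0.46540
  l_14 = 0.27319
  l_15 = 0.20680
  l_16 = 0.11126
R₀ = Σ l_x m(x):
  age 12: 0.65000 × 0 = 0.0000
  age 13: 0.46540 × 20 = 9.3080
  age 14: 0.27319 × 19 = 5.1906
  age 15: 0.20680 × 3 = 0.6204
  age 16: 0.11126 × 24 = 2.6702
R₀ = 0.0000 + 9.3080 + 5.1906 + 0.6204 + 2.6702 = 17.7892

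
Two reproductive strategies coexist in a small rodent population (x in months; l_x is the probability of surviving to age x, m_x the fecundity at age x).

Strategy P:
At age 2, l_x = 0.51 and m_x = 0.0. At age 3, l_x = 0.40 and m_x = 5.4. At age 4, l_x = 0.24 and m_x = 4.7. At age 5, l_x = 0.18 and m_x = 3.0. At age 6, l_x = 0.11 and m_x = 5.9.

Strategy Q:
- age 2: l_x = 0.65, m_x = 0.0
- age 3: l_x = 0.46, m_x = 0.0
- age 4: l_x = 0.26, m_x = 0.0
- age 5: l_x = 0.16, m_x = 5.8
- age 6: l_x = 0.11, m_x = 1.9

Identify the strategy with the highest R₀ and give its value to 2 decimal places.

Strategy P: R₀ = 0.51×0.0 + 0.40×5.4 + 0.24×4.7 + 0.18×3.0 + 0.11×5.9 = 4.4770
Strategy Q: R₀ = 0.65×0.0 + 0.46×0.0 + 0.26×0.0 + 0.16×5.8 + 0.11×1.9 = 1.1370
Highest R₀: strategy P with 4.4770.

4.48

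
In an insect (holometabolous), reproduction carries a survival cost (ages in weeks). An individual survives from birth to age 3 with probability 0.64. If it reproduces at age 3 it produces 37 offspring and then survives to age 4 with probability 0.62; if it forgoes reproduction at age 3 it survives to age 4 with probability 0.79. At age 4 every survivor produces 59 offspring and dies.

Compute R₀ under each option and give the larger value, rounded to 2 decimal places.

47.09

breed at age 3: R₀ = 0.64 × (37 + 0.62 × 59) = 0.64 × 73.5800 = 47.0912
delay to age 4: R₀ = 0.64 × (0.79 × 59) = 0.64 × 46.6100 = 29.8304
Higher: breed at age 3 (47.0912).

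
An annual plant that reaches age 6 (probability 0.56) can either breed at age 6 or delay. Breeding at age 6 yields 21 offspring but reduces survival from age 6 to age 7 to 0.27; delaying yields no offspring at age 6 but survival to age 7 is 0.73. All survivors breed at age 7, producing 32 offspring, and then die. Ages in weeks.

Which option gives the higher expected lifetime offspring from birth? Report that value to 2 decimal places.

breed at age 6: R₀ = 0.56 × (21 + 0.27 × 32) = 0.56 × 29.6400 = 16.5984
delay to age 7: R₀ = 0.56 × (0.73 × 32) = 0.56 × 23.3600 = 13.0816
Higher: breed at age 6 (16.5984).

16.60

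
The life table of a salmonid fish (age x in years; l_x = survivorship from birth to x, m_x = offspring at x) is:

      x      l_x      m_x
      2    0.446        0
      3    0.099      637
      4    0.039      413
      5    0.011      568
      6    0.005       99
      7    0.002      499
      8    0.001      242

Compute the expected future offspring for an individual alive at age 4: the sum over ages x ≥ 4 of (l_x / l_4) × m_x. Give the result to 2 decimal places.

617.69

l_4 = 0.039. Conditional survival from age 4 to x is l_x / l_4.
  x=4: (0.039/0.039) × 413 = 413.0000
  x=5: (0.011/0.039) × 568 = 160.2051
  x=6: (0.005/0.039) × 99 = 12.6923
  x=7: (0.002/0.039) × 499 = 25.5897
  x=8: (0.001/0.039) × 242 = 6.2051
Sum = 413.0000 + 160.2051 + 12.6923 + 25.5897 + 6.2051 = 617.6923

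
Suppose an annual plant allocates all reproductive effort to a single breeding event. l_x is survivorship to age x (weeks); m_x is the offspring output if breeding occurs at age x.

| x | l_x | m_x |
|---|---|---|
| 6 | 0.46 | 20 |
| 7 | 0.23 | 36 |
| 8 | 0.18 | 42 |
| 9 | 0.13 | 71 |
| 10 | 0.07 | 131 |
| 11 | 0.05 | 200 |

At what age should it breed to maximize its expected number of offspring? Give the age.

11

Expected offspring if breeding at age x = l_x × m_x:
  age 6: 0.46 × 20 = 9.200
  age 7: 0.23 × 36 = 8.280
  age 8: 0.18 × 42 = 7.560
  age 9: 0.13 × 71 = 9.230
  age 10: 0.07 × 131 = 9.170
  age 11: 0.05 × 200 = 10.000
Maximum at age 11 (10.000).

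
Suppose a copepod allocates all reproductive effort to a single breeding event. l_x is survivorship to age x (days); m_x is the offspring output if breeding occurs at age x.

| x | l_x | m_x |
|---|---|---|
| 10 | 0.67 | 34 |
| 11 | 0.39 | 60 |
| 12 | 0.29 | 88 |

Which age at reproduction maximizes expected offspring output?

Expected offspring if breeding at age x = l_x × m_x:
  age 10: 0.67 × 34 = 22.780
  age 11: 0.39 × 60 = 23.400
  age 12: 0.29 × 88 = 25.520
Maximum at age 12 (25.520).

12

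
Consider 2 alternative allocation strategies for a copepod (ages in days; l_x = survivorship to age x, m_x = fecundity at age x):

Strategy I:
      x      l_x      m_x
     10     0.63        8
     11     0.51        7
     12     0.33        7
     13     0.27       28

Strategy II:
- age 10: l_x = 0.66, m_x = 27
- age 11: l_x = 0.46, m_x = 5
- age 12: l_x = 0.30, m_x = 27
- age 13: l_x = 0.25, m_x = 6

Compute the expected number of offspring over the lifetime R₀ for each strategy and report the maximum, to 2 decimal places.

Strategy I: R₀ = 0.63×8 + 0.51×7 + 0.33×7 + 0.27×28 = 18.4800
Strategy II: R₀ = 0.66×27 + 0.46×5 + 0.30×27 + 0.25×6 = 29.7200
Highest R₀: strategy II with 29.7200.

29.72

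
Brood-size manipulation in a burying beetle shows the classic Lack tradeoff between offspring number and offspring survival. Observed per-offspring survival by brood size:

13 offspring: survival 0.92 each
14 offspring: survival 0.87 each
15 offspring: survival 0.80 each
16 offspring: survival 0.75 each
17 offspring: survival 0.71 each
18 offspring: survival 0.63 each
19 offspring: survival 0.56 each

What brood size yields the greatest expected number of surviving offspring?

Expected surviving offspring = c × s(c):
  c=13: 13 × 0.92 = 11.960
  c=14: 14 × 0.87 = 12.180
  c=15: 15 × 0.80 = 12.000
  c=16: 16 × 0.75 = 12.000
  c=17: 17 × 0.71 = 12.070
  c=18: 18 × 0.63 = 11.340
  c=19: 19 × 0.56 = 10.640
Maximum at c = 14 (12.180 surviving offspring).

14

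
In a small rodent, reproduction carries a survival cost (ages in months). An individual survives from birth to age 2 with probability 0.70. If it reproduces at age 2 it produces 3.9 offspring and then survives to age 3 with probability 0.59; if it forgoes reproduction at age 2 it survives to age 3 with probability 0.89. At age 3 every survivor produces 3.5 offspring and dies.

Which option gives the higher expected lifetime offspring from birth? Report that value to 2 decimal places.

breed at age 2: R₀ = 0.70 × (3.9 + 0.59 × 3.5) = 0.70 × 5.9650 = 4.1755
delay to age 3: R₀ = 0.70 × (0.89 × 3.5) = 0.70 × 3.1150 = 2.1805
Higher: breed at age 2 (4.1755).

4.18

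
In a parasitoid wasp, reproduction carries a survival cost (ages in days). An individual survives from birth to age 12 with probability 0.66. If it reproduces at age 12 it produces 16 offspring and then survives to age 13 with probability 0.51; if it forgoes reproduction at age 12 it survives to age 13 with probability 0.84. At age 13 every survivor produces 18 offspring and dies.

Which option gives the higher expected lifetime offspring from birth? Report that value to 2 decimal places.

breed at age 12: R₀ = 0.66 × (16 + 0.51 × 18) = 0.66 × 25.1800 = 16.6188
delay to age 13: R₀ = 0.66 × (0.84 × 18) = 0.66 × 15.1200 = 9.9792
Higher: breed at age 12 (16.6188).

16.62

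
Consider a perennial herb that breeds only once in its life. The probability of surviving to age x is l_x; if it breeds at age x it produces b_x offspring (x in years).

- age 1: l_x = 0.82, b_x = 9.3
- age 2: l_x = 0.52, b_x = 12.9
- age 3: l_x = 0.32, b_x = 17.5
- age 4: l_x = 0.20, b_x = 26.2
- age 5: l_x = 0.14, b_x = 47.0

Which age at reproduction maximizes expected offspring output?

Expected offspring if breeding at age x = l_x × b_x:
  age 1: 0.82 × 9.3 = 7.626
  age 2: 0.52 × 12.9 = 6.708
  age 3: 0.32 × 17.5 = 5.600
  age 4: 0.20 × 26.2 = 5.240
  age 5: 0.14 × 47.0 = 6.580
Maximum at age 1 (7.626).

1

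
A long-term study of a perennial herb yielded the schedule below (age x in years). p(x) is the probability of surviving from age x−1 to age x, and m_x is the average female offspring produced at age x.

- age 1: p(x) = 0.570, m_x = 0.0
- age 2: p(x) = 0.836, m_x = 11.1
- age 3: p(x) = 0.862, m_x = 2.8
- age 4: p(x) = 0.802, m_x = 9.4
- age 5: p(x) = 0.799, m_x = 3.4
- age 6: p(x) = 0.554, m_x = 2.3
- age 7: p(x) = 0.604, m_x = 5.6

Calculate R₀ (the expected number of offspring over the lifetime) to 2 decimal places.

Survivorship from birth: l_x = p_1·p_2·…·p_x.
  l_1 = 0.57000
  l_2 = 0.47652
  l_3 = 0.41076
  l_4 = 0.32943
  l_5 = 0.26321
  l_6 = 0.14582
  l_7 = 0.08808
R₀ = Σ l_x m_x:
  age 1: 0.57000 × 0.0 = 0.0000
  age 2: 0.47652 × 11.1 = 5.2894
  age 3: 0.41076 × 2.8 = 1.1501
  age 4: 0.32943 × 9.4 = 3.0966
  age 5: 0.26321 × 3.4 = 0.8949
  age 6: 0.14582 × 2.3 = 0.3354
  age 7: 0.08808 × 5.6 = 0.4932
R₀ = 0.0000 + 5.2894 + 1.1501 + 3.0966 + 0.8949 + 0.3354 + 0.4932 = 11.2597

11.26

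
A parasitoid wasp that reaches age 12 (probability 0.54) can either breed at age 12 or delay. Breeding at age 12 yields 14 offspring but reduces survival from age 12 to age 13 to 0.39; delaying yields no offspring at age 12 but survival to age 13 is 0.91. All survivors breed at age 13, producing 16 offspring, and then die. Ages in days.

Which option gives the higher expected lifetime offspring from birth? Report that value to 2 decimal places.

10.93

breed at age 12: R₀ = 0.54 × (14 + 0.39 × 16) = 0.54 × 20.2400 = 10.9296
delay to age 13: R₀ = 0.54 × (0.91 × 16) = 0.54 × 14.5600 = 7.8624
Higher: breed at age 12 (10.9296).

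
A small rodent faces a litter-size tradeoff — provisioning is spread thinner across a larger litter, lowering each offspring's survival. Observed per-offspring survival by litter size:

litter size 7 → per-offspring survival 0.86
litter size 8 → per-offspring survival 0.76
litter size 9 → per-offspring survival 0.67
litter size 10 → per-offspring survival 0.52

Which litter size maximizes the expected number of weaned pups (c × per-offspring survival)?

Expected weaned pups = c × s(c):
  c=7: 7 × 0.86 = 6.020
  c=8: 8 × 0.76 = 6.080
  c=9: 9 × 0.67 = 6.030
  c=10: 10 × 0.52 = 5.200
Maximum at c = 8 (6.080 weaned pups).

8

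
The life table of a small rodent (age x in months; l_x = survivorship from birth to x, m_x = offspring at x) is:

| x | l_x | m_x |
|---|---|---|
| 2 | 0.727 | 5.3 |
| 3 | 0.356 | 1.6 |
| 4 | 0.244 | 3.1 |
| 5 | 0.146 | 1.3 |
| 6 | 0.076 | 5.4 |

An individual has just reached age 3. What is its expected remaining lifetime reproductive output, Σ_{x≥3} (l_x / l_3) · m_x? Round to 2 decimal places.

5.41

l_3 = 0.356. Conditional survival from age 3 to x is l_x / l_3.
  x=3: (0.356/0.356) × 1.6 = 1.6000
  x=4: (0.244/0.356) × 3.1 = 2.1247
  x=5: (0.146/0.356) × 1.3 = 0.5331
  x=6: (0.076/0.356) × 5.4 = 1.1528
Sum = 1.6000 + 2.1247 + 0.5331 + 1.1528 = 5.4107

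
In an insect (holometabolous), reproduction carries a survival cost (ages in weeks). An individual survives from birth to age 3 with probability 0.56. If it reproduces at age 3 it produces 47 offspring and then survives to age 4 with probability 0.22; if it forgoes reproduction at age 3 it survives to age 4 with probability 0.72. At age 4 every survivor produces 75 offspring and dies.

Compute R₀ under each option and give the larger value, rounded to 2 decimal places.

35.56

breed at age 3: R₀ = 0.56 × (47 + 0.22 × 75) = 0.56 × 63.5000 = 35.5600
delay to age 4: R₀ = 0.56 × (0.72 × 75) = 0.56 × 54.0000 = 30.2400
Higher: breed at age 3 (35.5600).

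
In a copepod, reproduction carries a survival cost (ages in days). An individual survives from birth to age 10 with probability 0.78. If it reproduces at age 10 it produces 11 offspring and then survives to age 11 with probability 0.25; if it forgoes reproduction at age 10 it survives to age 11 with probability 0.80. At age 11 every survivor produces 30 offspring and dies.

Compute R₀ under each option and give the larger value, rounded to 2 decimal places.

breed at age 10: R₀ = 0.78 × (11 + 0.25 × 30) = 0.78 × 18.5000 = 14.4300
delay to age 11: R₀ = 0.78 × (0.80 × 30) = 0.78 × 24.0000 = 18.7200
Higher: delay to age 11 (18.7200).

18.72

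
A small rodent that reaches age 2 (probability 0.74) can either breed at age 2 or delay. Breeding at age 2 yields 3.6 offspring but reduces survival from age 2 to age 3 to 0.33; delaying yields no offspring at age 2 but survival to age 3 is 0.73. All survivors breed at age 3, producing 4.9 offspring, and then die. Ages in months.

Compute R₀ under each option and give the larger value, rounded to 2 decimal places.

breed at age 2: R₀ = 0.74 × (3.6 + 0.33 × 4.9) = 0.74 × 5.2170 = 3.8606
delay to age 3: R₀ = 0.74 × (0.73 × 4.9) = 0.74 × 3.5770 = 2.6470
Higher: breed at age 2 (3.8606).

3.86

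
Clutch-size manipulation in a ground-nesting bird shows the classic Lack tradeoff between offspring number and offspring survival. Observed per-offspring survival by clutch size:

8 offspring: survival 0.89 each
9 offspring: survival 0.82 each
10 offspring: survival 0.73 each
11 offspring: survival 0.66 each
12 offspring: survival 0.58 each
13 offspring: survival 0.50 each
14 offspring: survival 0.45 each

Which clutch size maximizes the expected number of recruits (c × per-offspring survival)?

9

Expected recruits = c × s(c):
  c=8: 8 × 0.89 = 7.120
  c=9: 9 × 0.82 = 7.380
  c=10: 10 × 0.73 = 7.300
  c=11: 11 × 0.66 = 7.260
  c=12: 12 × 0.58 = 6.960
  c=13: 13 × 0.50 = 6.500
  c=14: 14 × 0.45 = 6.300
Maximum at c = 9 (7.380 recruits).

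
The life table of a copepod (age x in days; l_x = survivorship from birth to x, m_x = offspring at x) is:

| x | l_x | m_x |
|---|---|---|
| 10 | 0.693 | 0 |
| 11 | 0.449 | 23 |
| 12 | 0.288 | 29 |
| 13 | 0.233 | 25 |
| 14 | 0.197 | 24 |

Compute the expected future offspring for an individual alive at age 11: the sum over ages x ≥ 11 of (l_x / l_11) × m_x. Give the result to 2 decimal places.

65.10

l_11 = 0.449. Conditional survival from age 11 to x is l_x / l_11.
  x=11: (0.449/0.449) × 23 = 23.0000
  x=12: (0.288/0.449) × 29 = 18.6013
  x=13: (0.233/0.449) × 25 = 12.9733
  x=14: (0.197/0.449) × 24 = 10.5301
Sum = 23.0000 + 18.6013 + 12.9733 + 10.5301 = 65.1047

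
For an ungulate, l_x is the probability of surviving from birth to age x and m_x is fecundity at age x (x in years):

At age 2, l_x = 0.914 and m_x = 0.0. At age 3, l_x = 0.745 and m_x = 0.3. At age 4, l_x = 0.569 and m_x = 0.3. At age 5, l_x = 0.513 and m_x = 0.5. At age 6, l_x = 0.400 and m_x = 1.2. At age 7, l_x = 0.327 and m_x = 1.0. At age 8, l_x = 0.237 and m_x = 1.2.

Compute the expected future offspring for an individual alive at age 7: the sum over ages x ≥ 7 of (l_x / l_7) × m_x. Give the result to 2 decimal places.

1.87

l_7 = 0.327. Conditional survival from age 7 to x is l_x / l_7.
  x=7: (0.327/0.327) × 1.0 = 1.0000
  x=8: (0.237/0.327) × 1.2 = 0.8697
Sum = 1.0000 + 0.8697 = 1.8697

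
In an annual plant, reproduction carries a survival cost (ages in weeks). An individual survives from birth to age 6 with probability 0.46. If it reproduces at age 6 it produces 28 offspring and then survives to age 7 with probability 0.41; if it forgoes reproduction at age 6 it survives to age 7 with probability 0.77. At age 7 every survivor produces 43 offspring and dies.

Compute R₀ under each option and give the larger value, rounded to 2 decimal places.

20.99

breed at age 6: R₀ = 0.46 × (28 + 0.41 × 43) = 0.46 × 45.6300 = 20.9898
delay to age 7: R₀ = 0.46 × (0.77 × 43) = 0.46 × 33.1100 = 15.2306
Higher: breed at age 6 (20.9898).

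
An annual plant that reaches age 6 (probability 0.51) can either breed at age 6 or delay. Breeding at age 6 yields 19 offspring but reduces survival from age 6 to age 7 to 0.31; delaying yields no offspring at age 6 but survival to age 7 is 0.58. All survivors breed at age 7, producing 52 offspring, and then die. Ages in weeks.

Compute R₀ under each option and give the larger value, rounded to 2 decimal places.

breed at age 6: R₀ = 0.51 × (19 + 0.31 × 52) = 0.51 × 35.1200 = 17.9112
delay to age 7: R₀ = 0.51 × (0.58 × 52) = 0.51 × 30.1600 = 15.3816
Higher: breed at age 6 (17.9112).

17.91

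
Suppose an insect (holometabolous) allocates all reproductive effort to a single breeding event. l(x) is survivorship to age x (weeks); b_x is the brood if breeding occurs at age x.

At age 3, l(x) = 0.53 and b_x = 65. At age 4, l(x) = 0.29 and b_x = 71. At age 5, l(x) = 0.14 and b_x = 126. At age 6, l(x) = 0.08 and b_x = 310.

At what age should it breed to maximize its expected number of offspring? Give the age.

3

Expected offspring if breeding at age x = l(x) × b_x:
  age 3: 0.53 × 65 = 34.450
  age 4: 0.29 × 71 = 20.590
  age 5: 0.14 × 126 = 17.640
  age 6: 0.08 × 310 = 24.800
Maximum at age 3 (34.450).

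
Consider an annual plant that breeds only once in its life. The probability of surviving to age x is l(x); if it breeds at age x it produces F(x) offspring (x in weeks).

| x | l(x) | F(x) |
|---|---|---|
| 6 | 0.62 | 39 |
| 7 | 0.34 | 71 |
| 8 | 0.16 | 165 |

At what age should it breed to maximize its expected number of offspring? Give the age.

Expected offspring if breeding at age x = l(x) × F(x):
  age 6: 0.62 × 39 = 24.180
  age 7: 0.34 × 71 = 24.140
  age 8: 0.16 × 165 = 26.400
Maximum at age 8 (26.400).

8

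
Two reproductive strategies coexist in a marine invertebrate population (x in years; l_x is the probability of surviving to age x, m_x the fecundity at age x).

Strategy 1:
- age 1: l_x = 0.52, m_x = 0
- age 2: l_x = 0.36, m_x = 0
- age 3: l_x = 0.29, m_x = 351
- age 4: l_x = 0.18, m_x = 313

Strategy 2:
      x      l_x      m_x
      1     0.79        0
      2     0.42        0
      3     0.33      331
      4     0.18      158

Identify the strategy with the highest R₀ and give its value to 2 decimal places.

Strategy 1: R₀ = 0.52×0 + 0.36×0 + 0.29×351 + 0.18×313 = 158.1300
Strategy 2: R₀ = 0.79×0 + 0.42×0 + 0.33×331 + 0.18×158 = 137.6700
Highest R₀: strategy 1 with 158.1300.

158.13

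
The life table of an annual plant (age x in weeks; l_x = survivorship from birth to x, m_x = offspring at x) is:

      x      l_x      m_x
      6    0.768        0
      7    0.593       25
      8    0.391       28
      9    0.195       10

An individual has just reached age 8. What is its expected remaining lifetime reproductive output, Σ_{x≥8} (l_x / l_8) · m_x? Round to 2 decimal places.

32.99

l_8 = 0.391. Conditional survival from age 8 to x is l_x / l_8.
  x=8: (0.391/0.391) × 28 = 28.0000
  x=9: (0.195/0.391) × 10 = 4.9872
Sum = 28.0000 + 4.9872 = 32.9872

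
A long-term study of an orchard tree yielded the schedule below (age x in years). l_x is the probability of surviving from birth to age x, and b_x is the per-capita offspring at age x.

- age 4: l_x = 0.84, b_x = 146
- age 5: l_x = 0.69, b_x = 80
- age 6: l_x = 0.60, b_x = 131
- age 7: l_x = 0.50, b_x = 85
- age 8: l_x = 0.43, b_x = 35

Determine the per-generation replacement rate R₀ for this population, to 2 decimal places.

313.99

R₀ = Σ l_x b_x:
  age 4: 0.84 × 146 = 122.6400
  age 5: 0.69 × 80 = 55.2000
  age 6: 0.60 × 131 = 78.6000
  age 7: 0.50 × 85 = 42.5000
  age 8: 0.43 × 35 = 15.0500
R₀ = 122.6400 + 55.2000 + 78.6000 + 42.5000 + 15.0500 = 313.9900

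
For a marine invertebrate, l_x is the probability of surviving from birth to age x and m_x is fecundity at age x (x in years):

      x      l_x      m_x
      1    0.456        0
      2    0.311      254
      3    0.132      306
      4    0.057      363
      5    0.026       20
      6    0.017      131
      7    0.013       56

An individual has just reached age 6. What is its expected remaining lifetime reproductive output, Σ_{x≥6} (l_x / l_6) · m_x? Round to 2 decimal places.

173.82

l_6 = 0.017. Conditional survival from age 6 to x is l_x / l_6.
  x=6: (0.017/0.017) × 131 = 131.0000
  x=7: (0.013/0.017) × 56 = 42.8235
Sum = 131.0000 + 42.8235 = 173.8235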